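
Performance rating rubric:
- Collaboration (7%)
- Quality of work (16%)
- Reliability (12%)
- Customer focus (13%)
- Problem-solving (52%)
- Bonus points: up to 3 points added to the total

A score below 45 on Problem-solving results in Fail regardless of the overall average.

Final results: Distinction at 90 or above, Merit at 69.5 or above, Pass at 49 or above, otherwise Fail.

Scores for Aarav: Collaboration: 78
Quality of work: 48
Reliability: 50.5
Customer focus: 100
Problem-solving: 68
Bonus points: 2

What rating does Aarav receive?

Merit

Problem-solving score 68 ≥ 45: minimum met.
Weighted total:
  Collaboration 78 × 0.07 = 5.46
  Quality of work 48 × 0.16 = 7.68
  Reliability 50.5 × 0.12 = 6.06
  Customer focus 100 × 0.13 = 13
  Problem-solving 68 × 0.52 = 35.36
Sum = 67.56
Bonus points: 67.56 + 2 = 69.56
69.56 is ≥ 69.5 and < 90 → Merit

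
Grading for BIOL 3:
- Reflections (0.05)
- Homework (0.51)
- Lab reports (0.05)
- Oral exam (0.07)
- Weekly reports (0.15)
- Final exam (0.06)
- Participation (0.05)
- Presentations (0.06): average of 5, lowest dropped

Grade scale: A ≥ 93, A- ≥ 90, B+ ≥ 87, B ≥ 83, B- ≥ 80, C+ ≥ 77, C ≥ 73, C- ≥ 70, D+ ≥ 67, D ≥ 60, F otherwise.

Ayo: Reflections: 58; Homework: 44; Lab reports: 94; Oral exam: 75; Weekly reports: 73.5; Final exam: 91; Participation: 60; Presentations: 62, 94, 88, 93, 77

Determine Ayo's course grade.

D

Presentations: drop 62 → average of remaining 4 = 352/4 = 88
Weighted total:
  Reflections 58 × 0.05 = 2.9
  Homework 44 × 0.51 = 22.44
  Lab reports 94 × 0.05 = 4.7
  Oral exam 75 × 0.07 = 5.25
  Weekly reports 73.5 × 0.15 = 11.025
  Final exam 91 × 0.06 = 5.46
  Participation 60 × 0.05 = 3
  Presentations 88 × 0.06 = 5.28
Sum = 60.055
60.055 is ≥ 60 and < 67 → D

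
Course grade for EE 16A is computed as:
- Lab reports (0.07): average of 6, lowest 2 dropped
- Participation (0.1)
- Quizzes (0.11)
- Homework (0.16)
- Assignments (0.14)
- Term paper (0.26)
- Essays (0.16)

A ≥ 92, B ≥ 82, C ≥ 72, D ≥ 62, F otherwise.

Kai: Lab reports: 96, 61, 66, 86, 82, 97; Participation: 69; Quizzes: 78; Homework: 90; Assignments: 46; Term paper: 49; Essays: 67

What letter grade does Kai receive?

Lab reports: drop 61, 66 → average of remaining 4 = 361/4 = 90.25
Weighted total:
  Lab reports 90.25 × 0.07 = 6.3175
  Participation 69 × 0.1 = 6.9
  Quizzes 78 × 0.11 = 8.58
  Homework 90 × 0.16 = 14.4
  Assignments 46 × 0.14 = 6.44
  Term paper 49 × 0.26 = 12.74
  Essays 67 × 0.16 = 10.72
Sum = 66.0975
66.0975 is ≥ 62 and < 72 → D

D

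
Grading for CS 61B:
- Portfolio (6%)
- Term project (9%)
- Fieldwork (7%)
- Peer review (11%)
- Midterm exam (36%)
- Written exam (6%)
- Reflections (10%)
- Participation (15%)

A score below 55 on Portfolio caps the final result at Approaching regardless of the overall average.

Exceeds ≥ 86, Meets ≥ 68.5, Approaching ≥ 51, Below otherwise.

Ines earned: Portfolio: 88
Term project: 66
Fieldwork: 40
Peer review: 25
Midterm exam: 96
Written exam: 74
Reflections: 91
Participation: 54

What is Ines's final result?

Meets

Portfolio score 88 ≥ 55: minimum met.
Weighted total:
  Portfolio 88 × 0.06 = 5.28
  Term project 66 × 0.09 = 5.94
  Fieldwork 40 × 0.07 = 2.8
  Peer review 25 × 0.11 = 2.75
  Midterm exam 96 × 0.36 = 34.56
  Written exam 74 × 0.06 = 4.44
  Reflections 91 × 0.1 = 9.1
  Participation 54 × 0.15 = 8.1
Sum = 72.97
72.97 is ≥ 68.5 and < 86 → Meets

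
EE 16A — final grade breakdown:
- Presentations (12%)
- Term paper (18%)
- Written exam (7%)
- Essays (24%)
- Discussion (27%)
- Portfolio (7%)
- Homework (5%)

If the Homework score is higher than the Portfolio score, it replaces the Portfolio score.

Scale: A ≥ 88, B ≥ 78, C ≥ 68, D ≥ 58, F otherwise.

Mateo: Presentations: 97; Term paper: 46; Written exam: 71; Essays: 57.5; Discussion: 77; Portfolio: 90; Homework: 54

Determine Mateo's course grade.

Homework (54) ≤ Portfolio (90), so Portfolio stays at 90.
Weighted total:
  Presentations 97 × 0.12 = 11.64
  Term paper 46 × 0.18 = 8.28
  Written exam 71 × 0.07 = 4.97
  Essays 57.5 × 0.24 = 13.8
  Discussion 77 × 0.27 = 20.79
  Portfolio 90 × 0.07 = 6.3
  Homework 54 × 0.05 = 2.7
Sum = 68.48
68.48 is ≥ 68 and < 78 → C

C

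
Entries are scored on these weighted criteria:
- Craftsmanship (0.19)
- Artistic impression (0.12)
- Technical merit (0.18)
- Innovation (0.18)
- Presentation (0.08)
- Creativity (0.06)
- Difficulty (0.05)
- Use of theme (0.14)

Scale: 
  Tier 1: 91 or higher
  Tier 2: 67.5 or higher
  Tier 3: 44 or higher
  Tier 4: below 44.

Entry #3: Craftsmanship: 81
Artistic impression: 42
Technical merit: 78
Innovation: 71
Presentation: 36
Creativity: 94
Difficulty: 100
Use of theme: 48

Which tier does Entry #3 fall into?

Tier 3

Weighted total:
  Craftsmanship 81 × 0.19 = 15.39
  Artistic impression 42 × 0.12 = 5.04
  Technical merit 78 × 0.18 = 14.04
  Innovation 71 × 0.18 = 12.78
  Presentation 36 × 0.08 = 2.88
  Creativity 94 × 0.06 = 5.64
  Difficulty 100 × 0.05 = 5
  Use of theme 48 × 0.14 = 6.72
Sum = 67.49
67.49 is ≥ 44 and < 67.5 → Tier 3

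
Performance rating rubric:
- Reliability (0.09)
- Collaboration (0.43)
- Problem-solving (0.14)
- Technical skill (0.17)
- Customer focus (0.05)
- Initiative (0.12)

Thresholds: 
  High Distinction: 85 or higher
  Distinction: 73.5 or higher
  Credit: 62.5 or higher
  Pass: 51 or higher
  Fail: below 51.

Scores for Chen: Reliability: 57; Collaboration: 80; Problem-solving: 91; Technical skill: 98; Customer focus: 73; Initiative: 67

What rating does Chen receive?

Distinction

Weighted total:
  Reliability 57 × 0.09 = 5.13
  Collaboration 80 × 0.43 = 34.4
  Problem-solving 91 × 0.14 = 12.74
  Technical skill 98 × 0.17 = 16.66
  Customer focus 73 × 0.05 = 3.65
  Initiative 67 × 0.12 = 8.04
Sum = 80.62
80.62 is ≥ 73.5 and < 85 → Distinction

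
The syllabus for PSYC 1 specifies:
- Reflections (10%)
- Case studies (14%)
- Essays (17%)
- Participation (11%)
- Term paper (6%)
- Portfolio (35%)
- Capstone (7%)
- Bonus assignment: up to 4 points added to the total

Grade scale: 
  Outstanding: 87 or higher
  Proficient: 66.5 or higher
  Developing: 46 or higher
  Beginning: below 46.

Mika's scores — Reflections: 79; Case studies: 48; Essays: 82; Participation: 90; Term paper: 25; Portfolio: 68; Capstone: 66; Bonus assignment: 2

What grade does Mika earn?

Proficient

Weighted total:
  Reflections 79 × 0.1 = 7.9
  Case studies 48 × 0.14 = 6.72
  Essays 82 × 0.17 = 13.94
  Participation 90 × 0.11 = 9.9
  Term paper 25 × 0.06 = 1.5
  Portfolio 68 × 0.35 = 23.8
  Capstone 66 × 0.07 = 4.62
Sum = 68.38
Bonus assignment: 68.38 + 2 = 70.38
70.38 is ≥ 66.5 and < 87 → Proficient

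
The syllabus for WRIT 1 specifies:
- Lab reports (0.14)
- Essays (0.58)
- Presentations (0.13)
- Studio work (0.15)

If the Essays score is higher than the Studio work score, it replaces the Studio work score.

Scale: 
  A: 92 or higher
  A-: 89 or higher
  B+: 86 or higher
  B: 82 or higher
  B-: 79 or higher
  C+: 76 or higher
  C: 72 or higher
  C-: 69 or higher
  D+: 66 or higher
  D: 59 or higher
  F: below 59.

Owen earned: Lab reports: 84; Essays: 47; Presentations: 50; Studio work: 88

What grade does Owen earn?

F

Essays (47) ≤ Studio work (88), so Studio work stays at 88.
Weighted total:
  Lab reports 84 × 0.14 = 11.76
  Essays 47 × 0.58 = 27.26
  Presentations 50 × 0.13 = 6.5
  Studio work 88 × 0.15 = 13.2
Sum = 58.72
58.72 < 59 → F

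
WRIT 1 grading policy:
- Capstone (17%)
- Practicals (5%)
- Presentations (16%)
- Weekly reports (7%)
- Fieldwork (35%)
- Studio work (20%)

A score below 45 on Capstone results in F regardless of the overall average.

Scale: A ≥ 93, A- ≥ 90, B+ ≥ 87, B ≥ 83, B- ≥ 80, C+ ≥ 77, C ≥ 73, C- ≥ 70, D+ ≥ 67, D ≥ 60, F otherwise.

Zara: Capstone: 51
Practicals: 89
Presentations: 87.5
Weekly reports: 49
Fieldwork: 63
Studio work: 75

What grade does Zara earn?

Capstone score 51 ≥ 45: minimum met.
Weighted total:
  Capstone 51 × 0.17 = 8.67
  Practicals 89 × 0.05 = 4.45
  Presentations 87.5 × 0.16 = 14
  Weekly reports 49 × 0.07 = 3.43
  Fieldwork 63 × 0.35 = 22.05
  Studio work 75 × 0.2 = 15
Sum = 67.6
67.6 is ≥ 67 and < 70 → D+

D+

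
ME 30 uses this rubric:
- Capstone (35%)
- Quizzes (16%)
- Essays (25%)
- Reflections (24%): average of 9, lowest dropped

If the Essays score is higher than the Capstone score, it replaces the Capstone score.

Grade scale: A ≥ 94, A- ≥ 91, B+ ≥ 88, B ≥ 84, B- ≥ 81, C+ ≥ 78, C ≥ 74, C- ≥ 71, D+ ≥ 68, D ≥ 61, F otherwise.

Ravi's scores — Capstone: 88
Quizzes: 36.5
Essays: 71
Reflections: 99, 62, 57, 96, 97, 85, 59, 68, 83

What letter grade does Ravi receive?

Reflections: drop 57 → average of remaining 8 = 649/8 = 81.125
Essays (71) ≤ Capstone (88), so Capstone stays at 88.
Weighted total:
  Capstone 88 × 0.35 = 30.8
  Quizzes 36.5 × 0.16 = 5.84
  Essays 71 × 0.25 = 17.75
  Reflections 81.125 × 0.24 = 19.47
Sum = 73.86
73.86 is ≥ 71 and < 74 → C-

C-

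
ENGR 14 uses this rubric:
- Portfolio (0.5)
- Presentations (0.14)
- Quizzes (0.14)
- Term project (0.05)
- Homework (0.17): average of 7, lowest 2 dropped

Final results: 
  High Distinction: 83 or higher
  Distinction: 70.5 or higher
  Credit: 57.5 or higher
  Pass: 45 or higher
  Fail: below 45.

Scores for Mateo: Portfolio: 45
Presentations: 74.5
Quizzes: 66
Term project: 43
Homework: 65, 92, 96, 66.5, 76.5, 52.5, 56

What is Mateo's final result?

Homework: drop 52.5, 56 → average of remaining 5 = 396/5 = 79.2
Weighted total:
  Portfolio 45 × 0.5 = 22.5
  Presentations 74.5 × 0.14 = 10.43
  Quizzes 66 × 0.14 = 9.24
  Term project 43 × 0.05 = 2.15
  Homework 79.2 × 0.17 = 13.464
Sum = 57.784
57.784 is ≥ 57.5 and < 70.5 → Credit

Credit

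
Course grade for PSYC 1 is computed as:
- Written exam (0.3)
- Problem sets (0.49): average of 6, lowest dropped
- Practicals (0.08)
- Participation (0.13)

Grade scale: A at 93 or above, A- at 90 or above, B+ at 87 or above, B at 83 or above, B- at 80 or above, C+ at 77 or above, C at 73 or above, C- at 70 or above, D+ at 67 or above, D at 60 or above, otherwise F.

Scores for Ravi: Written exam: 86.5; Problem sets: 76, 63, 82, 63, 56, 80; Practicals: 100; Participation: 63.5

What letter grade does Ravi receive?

Problem sets: drop 56 → average of remaining 5 = 364/5 = 72.8
Weighted total:
  Written exam 86.5 × 0.3 = 25.95
  Problem sets 72.8 × 0.49 = 35.672
  Practicals 100 × 0.08 = 8
  Participation 63.5 × 0.13 = 8.255
Sum = 77.877
77.877 is ≥ 77 and < 80 → C+

C+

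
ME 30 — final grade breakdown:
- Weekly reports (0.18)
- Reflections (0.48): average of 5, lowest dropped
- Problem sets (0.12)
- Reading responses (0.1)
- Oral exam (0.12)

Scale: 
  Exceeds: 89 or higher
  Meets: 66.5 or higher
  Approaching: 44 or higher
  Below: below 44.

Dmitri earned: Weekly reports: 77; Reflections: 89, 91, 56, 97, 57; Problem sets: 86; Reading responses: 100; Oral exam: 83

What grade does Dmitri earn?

Meets

Reflections: drop 56 → average of remaining 4 = 334/4 = 83.5
Weighted total:
  Weekly reports 77 × 0.18 = 13.86
  Reflections 83.5 × 0.48 = 40.08
  Problem sets 86 × 0.12 = 10.32
  Reading responses 100 × 0.1 = 10
  Oral exam 83 × 0.12 = 9.96
Sum = 84.22
84.22 is ≥ 66.5 and < 89 → Meets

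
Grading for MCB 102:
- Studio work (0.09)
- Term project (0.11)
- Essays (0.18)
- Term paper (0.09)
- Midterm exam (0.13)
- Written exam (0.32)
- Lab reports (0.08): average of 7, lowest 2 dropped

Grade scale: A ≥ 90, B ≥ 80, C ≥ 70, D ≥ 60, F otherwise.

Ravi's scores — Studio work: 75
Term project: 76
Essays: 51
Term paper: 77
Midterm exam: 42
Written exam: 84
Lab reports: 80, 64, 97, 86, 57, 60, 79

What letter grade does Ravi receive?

C

Lab reports: drop 57, 60 → average of remaining 5 = 406/5 = 81.2
Weighted total:
  Studio work 75 × 0.09 = 6.75
  Term project 76 × 0.11 = 8.36
  Essays 51 × 0.18 = 9.18
  Term paper 77 × 0.09 = 6.93
  Midterm exam 42 × 0.13 = 5.46
  Written exam 84 × 0.32 = 26.88
  Lab reports 81.2 × 0.08 = 6.496
Sum = 70.056
70.056 is ≥ 70 and < 80 → C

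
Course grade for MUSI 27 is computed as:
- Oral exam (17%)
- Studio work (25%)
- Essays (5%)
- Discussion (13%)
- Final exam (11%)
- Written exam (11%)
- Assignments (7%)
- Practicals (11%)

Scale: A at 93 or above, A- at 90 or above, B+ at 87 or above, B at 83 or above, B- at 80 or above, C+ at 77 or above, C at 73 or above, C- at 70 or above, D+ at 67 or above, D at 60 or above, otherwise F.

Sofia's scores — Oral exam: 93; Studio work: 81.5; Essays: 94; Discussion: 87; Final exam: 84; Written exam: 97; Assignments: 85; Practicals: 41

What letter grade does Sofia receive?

Weighted total:
  Oral exam 93 × 0.17 = 15.81
  Studio work 81.5 × 0.25 = 20.375
  Essays 94 × 0.05 = 4.7
  Discussion 87 × 0.13 = 11.31
  Final exam 84 × 0.11 = 9.24
  Written exam 97 × 0.11 = 10.67
  Assignments 85 × 0.07 = 5.95
  Practicals 41 × 0.11 = 4.51
Sum = 82.565
82.565 is ≥ 80 and < 83 → B-

B-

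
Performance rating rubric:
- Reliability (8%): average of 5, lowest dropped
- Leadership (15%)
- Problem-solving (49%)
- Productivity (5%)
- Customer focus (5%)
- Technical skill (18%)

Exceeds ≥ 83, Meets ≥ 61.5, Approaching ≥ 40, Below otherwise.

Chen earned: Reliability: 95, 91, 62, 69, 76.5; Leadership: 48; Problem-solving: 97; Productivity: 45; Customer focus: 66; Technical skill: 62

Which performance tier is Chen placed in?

Meets

Reliability: drop 62 → average of remaining 4 = 331.5/4 = 82.875
Weighted total:
  Reliability 82.875 × 0.08 = 6.63
  Leadership 48 × 0.15 = 7.2
  Problem-solving 97 × 0.49 = 47.53
  Productivity 45 × 0.05 = 2.25
  Customer focus 66 × 0.05 = 3.3
  Technical skill 62 × 0.18 = 11.16
Sum = 78.07
78.07 is ≥ 61.5 and < 83 → Meets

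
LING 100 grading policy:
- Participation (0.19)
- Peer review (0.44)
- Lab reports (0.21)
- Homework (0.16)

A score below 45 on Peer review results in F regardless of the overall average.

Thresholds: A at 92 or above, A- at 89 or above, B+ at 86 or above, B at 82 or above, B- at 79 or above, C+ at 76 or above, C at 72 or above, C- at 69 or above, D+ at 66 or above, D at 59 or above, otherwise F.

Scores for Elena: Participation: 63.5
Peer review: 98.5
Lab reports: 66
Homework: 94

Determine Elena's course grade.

Peer review score 98.5 ≥ 45: minimum met.
Weighted total:
  Participation 63.5 × 0.19 = 12.065
  Peer review 98.5 × 0.44 = 43.34
  Lab reports 66 × 0.21 = 13.86
  Homework 94 × 0.16 = 15.04
Sum = 84.305
84.305 is ≥ 82 and < 86 → B

B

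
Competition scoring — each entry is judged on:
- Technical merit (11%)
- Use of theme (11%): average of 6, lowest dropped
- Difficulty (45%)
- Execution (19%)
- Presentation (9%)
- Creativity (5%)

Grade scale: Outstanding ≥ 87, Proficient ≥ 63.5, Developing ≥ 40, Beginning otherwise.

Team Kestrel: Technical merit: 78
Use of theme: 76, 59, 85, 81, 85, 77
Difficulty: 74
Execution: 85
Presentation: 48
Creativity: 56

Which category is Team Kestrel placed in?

Proficient

Use of theme: drop 59 → average of remaining 5 = 404/5 = 80.8
Weighted total:
  Technical merit 78 × 0.11 = 8.58
  Use of theme 80.8 × 0.11 = 8.888
  Difficulty 74 × 0.45 = 33.3
  Execution 85 × 0.19 = 16.15
  Presentation 48 × 0.09 = 4.32
  Creativity 56 × 0.05 = 2.8
Sum = 74.038
74.038 is ≥ 63.5 and < 87 → Proficient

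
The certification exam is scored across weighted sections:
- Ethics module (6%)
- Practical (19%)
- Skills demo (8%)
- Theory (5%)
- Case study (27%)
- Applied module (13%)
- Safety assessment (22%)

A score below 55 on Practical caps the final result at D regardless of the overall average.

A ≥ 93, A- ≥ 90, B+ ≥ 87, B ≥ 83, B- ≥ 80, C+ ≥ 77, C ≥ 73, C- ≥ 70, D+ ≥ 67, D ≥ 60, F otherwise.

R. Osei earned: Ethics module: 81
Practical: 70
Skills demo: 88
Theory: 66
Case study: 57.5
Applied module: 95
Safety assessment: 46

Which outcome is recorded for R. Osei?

Practical score 70 ≥ 55: minimum met.
Weighted total:
  Ethics module 81 × 0.06 = 4.86
  Practical 70 × 0.19 = 13.3
  Skills demo 88 × 0.08 = 7.04
  Theory 66 × 0.05 = 3.3
  Case study 57.5 × 0.27 = 15.525
  Applied module 95 × 0.13 = 12.35
  Safety assessment 46 × 0.22 = 10.12
Sum = 66.495
66.495 is ≥ 60 and < 67 → D

D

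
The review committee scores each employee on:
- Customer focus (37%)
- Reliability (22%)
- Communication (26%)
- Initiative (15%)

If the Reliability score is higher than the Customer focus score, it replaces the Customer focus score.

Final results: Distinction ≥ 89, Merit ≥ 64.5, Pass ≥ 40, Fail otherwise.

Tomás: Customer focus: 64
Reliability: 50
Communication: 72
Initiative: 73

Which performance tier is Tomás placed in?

Pass

Reliability (50) ≤ Customer focus (64), so Customer focus stays at 64.
Weighted total:
  Customer focus 64 × 0.37 = 23.68
  Reliability 50 × 0.22 = 11
  Communication 72 × 0.26 = 18.72
  Initiative 73 × 0.15 = 10.95
Sum = 64.35
64.35 is ≥ 40 and < 64.5 → Pass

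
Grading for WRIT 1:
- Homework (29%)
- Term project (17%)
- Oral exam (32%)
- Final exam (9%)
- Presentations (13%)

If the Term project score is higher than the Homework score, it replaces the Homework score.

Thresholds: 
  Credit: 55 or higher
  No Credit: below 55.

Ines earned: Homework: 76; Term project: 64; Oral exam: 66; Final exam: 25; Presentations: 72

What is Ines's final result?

Credit

Term project (64) ≤ Homework (76), so Homework stays at 76.
Weighted total:
  Homework 76 × 0.29 = 22.04
  Term project 64 × 0.17 = 10.88
  Oral exam 66 × 0.32 = 21.12
  Final exam 25 × 0.09 = 2.25
  Presentations 72 × 0.13 = 9.36
Sum = 65.65
65.65 ≥ 55 → Credit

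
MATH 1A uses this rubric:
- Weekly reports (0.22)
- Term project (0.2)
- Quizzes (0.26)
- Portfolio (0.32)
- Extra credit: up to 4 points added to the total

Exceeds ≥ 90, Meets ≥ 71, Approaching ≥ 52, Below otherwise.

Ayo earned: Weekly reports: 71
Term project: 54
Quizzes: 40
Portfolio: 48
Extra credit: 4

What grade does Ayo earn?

Weighted total:
  Weekly reports 71 × 0.22 = 15.62
  Term project 54 × 0.2 = 10.8
  Quizzes 40 × 0.26 = 10.4
  Portfolio 48 × 0.32 = 15.36
Sum = 52.18
Extra credit: 52.18 + 4 = 56.18
56.18 is ≥ 52 and < 71 → Approaching

Approaching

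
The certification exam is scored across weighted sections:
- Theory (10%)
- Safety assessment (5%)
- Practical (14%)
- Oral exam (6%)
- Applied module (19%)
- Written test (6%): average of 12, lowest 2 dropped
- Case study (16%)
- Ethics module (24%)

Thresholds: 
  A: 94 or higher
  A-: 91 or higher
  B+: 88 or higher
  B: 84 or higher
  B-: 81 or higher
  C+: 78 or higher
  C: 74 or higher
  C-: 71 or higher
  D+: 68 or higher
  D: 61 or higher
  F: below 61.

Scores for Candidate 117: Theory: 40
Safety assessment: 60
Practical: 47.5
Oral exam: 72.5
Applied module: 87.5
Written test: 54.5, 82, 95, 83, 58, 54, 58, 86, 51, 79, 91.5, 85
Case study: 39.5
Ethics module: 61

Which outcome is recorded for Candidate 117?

Written test: drop 51, 54 → average of remaining 10 = 772/10 = 77.2
Weighted total:
  Theory 40 × 0.1 = 4
  Safety assessment 60 × 0.05 = 3
  Practical 47.5 × 0.14 = 6.65
  Oral exam 72.5 × 0.06 = 4.35
  Applied module 87.5 × 0.19 = 16.625
  Written test 77.2 × 0.06 = 4.632
  Case study 39.5 × 0.16 = 6.32
  Ethics module 61 × 0.24 = 14.64
Sum = 60.217
60.217 < 61 → F

F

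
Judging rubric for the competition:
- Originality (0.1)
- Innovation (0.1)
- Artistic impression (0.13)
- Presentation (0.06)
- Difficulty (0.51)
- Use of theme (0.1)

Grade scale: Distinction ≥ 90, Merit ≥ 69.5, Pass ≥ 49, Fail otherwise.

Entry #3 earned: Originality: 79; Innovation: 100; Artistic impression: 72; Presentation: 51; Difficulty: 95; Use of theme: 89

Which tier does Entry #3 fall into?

Weighted total:
  Originality 79 × 0.1 = 7.9
  Innovation 100 × 0.1 = 10
  Artistic impression 72 × 0.13 = 9.36
  Presentation 51 × 0.06 = 3.06
  Difficulty 95 × 0.51 = 48.45
  Use of theme 89 × 0.1 = 8.9
Sum = 87.67
87.67 is ≥ 69.5 and < 90 → Merit

Merit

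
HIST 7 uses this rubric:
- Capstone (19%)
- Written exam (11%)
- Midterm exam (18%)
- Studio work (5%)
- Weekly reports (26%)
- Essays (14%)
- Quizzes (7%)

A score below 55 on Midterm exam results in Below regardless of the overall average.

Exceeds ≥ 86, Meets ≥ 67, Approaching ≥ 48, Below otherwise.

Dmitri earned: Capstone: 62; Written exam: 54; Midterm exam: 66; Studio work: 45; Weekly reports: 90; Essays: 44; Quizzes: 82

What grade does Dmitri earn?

Meets

Midterm exam score 66 ≥ 55: minimum met.
Weighted total:
  Capstone 62 × 0.19 = 11.78
  Written exam 54 × 0.11 = 5.94
  Midterm exam 66 × 0.18 = 11.88
  Studio work 45 × 0.05 = 2.25
  Weekly reports 90 × 0.26 = 23.4
  Essays 44 × 0.14 = 6.16
  Quizzes 82 × 0.07 = 5.74
Sum = 67.15
67.15 is ≥ 67 and < 86 → Meets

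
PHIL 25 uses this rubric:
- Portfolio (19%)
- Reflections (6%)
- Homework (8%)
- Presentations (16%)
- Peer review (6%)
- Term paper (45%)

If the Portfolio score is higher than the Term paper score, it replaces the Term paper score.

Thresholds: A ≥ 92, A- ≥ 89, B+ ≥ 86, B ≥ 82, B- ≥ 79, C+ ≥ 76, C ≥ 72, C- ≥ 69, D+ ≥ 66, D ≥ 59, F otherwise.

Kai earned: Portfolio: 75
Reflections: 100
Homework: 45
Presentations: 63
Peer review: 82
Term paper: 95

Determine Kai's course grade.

Portfolio (75) ≤ Term paper (95), so Term paper stays at 95.
Weighted total:
  Portfolio 75 × 0.19 = 14.25
  Reflections 100 × 0.06 = 6
  Homework 45 × 0.08 = 3.6
  Presentations 63 × 0.16 = 10.08
  Peer review 82 × 0.06 = 4.92
  Term paper 95 × 0.45 = 42.75
Sum = 81.6
81.6 is ≥ 79 and < 82 → B-

B-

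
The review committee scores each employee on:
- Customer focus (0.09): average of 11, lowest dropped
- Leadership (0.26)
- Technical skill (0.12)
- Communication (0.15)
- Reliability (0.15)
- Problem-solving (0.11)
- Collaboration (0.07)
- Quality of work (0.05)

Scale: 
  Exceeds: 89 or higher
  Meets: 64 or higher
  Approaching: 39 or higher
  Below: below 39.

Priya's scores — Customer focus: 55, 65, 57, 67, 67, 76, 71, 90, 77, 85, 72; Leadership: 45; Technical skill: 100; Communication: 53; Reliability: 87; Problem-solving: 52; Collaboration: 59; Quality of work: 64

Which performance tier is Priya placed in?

Customer focus: drop 55 → average of remaining 10 = 727/10 = 72.7
Weighted total:
  Customer focus 72.7 × 0.09 = 6.543
  Leadership 45 × 0.26 = 11.7
  Technical skill 100 × 0.12 = 12
  Communication 53 × 0.15 = 7.95
  Reliability 87 × 0.15 = 13.05
  Problem-solving 52 × 0.11 = 5.72
  Collaboration 59 × 0.07 = 4.13
  Quality of work 64 × 0.05 = 3.2
Sum = 64.293
64.293 is ≥ 64 and < 89 → Meets

Meets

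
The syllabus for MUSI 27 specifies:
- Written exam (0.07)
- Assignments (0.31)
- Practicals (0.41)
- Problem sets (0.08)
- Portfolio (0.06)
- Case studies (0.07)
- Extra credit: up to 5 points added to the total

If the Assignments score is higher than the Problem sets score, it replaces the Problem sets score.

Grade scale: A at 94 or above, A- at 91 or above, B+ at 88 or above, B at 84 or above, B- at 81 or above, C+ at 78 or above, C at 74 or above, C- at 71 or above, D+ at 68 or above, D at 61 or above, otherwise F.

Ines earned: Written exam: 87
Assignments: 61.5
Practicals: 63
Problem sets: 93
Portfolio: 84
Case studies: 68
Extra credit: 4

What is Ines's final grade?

C-

Assignments (61.5) ≤ Problem sets (93), so Problem sets stays at 93.
Weighted total:
  Written exam 87 × 0.07 = 6.09
  Assignments 61.5 × 0.31 = 19.065
  Practicals 63 × 0.41 = 25.83
  Problem sets 93 × 0.08 = 7.44
  Portfolio 84 × 0.06 = 5.04
  Case studies 68 × 0.07 = 4.76
Sum = 68.225
Extra credit: 68.225 + 4 = 72.225
72.225 is ≥ 71 and < 74 → C-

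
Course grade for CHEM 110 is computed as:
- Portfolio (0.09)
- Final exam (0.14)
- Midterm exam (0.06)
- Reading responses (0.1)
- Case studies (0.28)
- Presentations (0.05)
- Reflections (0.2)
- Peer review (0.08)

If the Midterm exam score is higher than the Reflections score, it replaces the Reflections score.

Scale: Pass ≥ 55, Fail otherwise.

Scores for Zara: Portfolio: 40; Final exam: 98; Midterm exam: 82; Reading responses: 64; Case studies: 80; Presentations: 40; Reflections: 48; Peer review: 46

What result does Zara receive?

Midterm exam (82) > Reflections (48), so Reflections counts as 82.
Weighted total:
  Portfolio 40 × 0.09 = 3.6
  Final exam 98 × 0.14 = 13.72
  Midterm exam 82 × 0.06 = 4.92
  Reading responses 64 × 0.1 = 6.4
  Case studies 80 × 0.28 = 22.4
  Presentations 40 × 0.05 = 2
  Reflections 82 × 0.2 = 16.4
  Peer review 46 × 0.08 = 3.68
Sum = 73.12
73.12 ≥ 55 → Pass

Pass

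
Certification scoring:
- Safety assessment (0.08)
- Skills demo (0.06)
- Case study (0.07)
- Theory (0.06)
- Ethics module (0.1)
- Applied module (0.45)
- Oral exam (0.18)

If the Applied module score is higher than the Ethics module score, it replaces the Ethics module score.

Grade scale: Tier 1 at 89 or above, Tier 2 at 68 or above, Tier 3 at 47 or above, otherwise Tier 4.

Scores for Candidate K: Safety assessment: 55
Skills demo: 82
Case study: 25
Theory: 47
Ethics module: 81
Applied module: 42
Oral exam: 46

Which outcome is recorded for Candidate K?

Applied module (42) ≤ Ethics module (81), so Ethics module stays at 81.
Weighted total:
  Safety assessment 55 × 0.08 = 4.4
  Skills demo 82 × 0.06 = 4.92
  Case study 25 × 0.07 = 1.75
  Theory 47 × 0.06 = 2.82
  Ethics module 81 × 0.1 = 8.1
  Applied module 42 × 0.45 = 18.9
  Oral exam 46 × 0.18 = 8.28
Sum = 49.17
49.17 is ≥ 47 and < 68 → Tier 3

Tier 3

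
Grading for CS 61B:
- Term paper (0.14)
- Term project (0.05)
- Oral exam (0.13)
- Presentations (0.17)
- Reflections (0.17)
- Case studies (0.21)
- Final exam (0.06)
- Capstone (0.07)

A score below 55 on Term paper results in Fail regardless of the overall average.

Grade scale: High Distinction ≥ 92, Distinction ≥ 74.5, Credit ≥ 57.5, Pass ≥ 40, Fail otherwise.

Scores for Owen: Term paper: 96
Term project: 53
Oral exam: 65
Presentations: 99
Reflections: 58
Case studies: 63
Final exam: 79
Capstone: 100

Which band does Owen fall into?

Distinction

Term paper score 96 ≥ 55: minimum met.
Weighted total:
  Term paper 96 × 0.14 = 13.44
  Term project 53 × 0.05 = 2.65
  Oral exam 65 × 0.13 = 8.45
  Presentations 99 × 0.17 = 16.83
  Reflections 58 × 0.17 = 9.86
  Case studies 63 × 0.21 = 13.23
  Final exam 79 × 0.06 = 4.74
  Capstone 100 × 0.07 = 7
Sum = 76.2
76.2 is ≥ 74.5 and < 92 → Distinction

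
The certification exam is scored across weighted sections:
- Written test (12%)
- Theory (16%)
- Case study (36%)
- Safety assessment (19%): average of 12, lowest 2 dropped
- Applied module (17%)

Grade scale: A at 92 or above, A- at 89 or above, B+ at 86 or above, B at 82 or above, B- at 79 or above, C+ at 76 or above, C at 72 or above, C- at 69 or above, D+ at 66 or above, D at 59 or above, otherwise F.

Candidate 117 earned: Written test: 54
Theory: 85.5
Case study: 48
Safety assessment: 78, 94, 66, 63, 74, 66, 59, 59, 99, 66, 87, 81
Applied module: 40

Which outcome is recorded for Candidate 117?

F

Safety assessment: drop 59, 59 → average of remaining 10 = 774/10 = 77.4
Weighted total:
  Written test 54 × 0.12 = 6.48
  Theory 85.5 × 0.16 = 13.68
  Case study 48 × 0.36 = 17.28
  Safety assessment 77.4 × 0.19 = 14.706
  Applied module 40 × 0.17 = 6.8
Sum = 58.946
58.946 < 59 → F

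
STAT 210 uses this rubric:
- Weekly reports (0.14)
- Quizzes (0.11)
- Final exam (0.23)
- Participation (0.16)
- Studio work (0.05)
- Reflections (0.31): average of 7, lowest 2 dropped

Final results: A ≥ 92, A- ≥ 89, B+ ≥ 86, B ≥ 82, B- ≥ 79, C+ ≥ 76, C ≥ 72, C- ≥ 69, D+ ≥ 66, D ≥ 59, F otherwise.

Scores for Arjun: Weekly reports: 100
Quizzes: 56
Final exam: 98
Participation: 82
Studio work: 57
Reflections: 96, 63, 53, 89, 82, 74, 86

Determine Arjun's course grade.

B

Reflections: drop 53, 63 → average of remaining 5 = 427/5 = 85.4
Weighted total:
  Weekly reports 100 × 0.14 = 14
  Quizzes 56 × 0.11 = 6.16
  Final exam 98 × 0.23 = 22.54
  Participation 82 × 0.16 = 13.12
  Studio work 57 × 0.05 = 2.85
  Reflections 85.4 × 0.31 = 26.474
Sum = 85.144
85.144 is ≥ 82 and < 86 → B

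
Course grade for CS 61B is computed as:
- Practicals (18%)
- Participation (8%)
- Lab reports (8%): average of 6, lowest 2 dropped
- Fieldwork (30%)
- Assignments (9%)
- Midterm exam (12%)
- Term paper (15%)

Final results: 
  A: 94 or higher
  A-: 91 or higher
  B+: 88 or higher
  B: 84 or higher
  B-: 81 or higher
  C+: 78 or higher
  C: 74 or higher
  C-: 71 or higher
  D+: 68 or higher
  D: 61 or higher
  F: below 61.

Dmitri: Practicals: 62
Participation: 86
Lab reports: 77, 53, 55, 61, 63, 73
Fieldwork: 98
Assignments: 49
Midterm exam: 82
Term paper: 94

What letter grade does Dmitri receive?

Lab reports: drop 53, 55 → average of remaining 4 = 274/4 = 68.5
Weighted total:
  Practicals 62 × 0.18 = 11.16
  Participation 86 × 0.08 = 6.88
  Lab reports 68.5 × 0.08 = 5.48
  Fieldwork 98 × 0.3 = 29.4
  Assignments 49 × 0.09 = 4.41
  Midterm exam 82 × 0.12 = 9.84
  Term paper 94 × 0.15 = 14.1
Sum = 81.27
81.27 is ≥ 81 and < 84 → B-

B-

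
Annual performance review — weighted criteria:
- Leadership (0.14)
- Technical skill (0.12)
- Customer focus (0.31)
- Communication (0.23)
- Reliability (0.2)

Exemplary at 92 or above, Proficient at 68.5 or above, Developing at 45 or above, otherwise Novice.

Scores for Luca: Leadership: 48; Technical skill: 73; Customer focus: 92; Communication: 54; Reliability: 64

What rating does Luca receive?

Weighted total:
  Leadership 48 × 0.14 = 6.72
  Technical skill 73 × 0.12 = 8.76
  Customer focus 92 × 0.31 = 28.52
  Communication 54 × 0.23 = 12.42
  Reliability 64 × 0.2 = 12.8
Sum = 69.22
69.22 is ≥ 68.5 and < 92 → Proficient

Proficient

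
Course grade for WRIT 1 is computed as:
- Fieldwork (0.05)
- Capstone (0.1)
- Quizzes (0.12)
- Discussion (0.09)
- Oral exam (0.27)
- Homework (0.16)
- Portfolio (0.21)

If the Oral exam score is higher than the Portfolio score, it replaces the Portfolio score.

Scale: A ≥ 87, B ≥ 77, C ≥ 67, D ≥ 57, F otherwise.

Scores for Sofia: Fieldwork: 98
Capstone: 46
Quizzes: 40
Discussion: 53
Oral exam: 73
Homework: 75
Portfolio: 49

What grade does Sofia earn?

D

Oral exam (73) > Portfolio (49), so Portfolio counts as 73.
Weighted total:
  Fieldwork 98 × 0.05 = 4.9
  Capstone 46 × 0.1 = 4.6
  Quizzes 40 × 0.12 = 4.8
  Discussion 53 × 0.09 = 4.77
  Oral exam 73 × 0.27 = 19.71
  Homework 75 × 0.16 = 12
  Portfolio 73 × 0.21 = 15.33
Sum = 66.11
66.11 is ≥ 57 and < 67 → D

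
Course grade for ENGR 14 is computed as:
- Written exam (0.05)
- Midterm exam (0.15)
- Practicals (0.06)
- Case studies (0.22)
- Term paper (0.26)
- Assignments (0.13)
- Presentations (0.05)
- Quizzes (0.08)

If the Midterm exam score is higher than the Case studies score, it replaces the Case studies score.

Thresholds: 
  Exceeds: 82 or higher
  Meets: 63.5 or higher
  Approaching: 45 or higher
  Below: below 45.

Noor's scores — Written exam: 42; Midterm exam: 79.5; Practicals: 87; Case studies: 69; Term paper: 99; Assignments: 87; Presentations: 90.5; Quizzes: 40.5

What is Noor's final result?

Meets

Midterm exam (79.5) > Case studies (69), so Case studies counts as 79.5.
Weighted total:
  Written exam 42 × 0.05 = 2.1
  Midterm exam 79.5 × 0.15 = 11.925
  Practicals 87 × 0.06 = 5.22
  Case studies 79.5 × 0.22 = 17.49
  Term paper 99 × 0.26 = 25.74
  Assignments 87 × 0.13 = 11.31
  Presentations 90.5 × 0.05 = 4.525
  Quizzes 40.5 × 0.08 = 3.24
Sum = 81.55
81.55 is ≥ 63.5 and < 82 → Meets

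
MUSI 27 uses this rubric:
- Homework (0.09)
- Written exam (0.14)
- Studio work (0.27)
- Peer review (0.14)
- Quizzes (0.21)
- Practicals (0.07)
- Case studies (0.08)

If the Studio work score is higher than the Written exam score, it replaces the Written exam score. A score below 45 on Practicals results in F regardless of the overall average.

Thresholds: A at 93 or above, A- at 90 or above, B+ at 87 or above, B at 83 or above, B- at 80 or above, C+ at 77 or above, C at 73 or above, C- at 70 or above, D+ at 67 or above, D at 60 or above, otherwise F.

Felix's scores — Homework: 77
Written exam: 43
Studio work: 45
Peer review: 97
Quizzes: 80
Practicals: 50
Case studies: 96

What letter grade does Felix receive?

D

Studio work (45) > Written exam (43), so Written exam counts as 45.
Practicals score 50 ≥ 45: minimum met.
Weighted total:
  Homework 77 × 0.09 = 6.93
  Written exam 45 × 0.14 = 6.3
  Studio work 45 × 0.27 = 12.15
  Peer review 97 × 0.14 = 13.58
  Quizzes 80 × 0.21 = 16.8
  Practicals 50 × 0.07 = 3.5
  Case studies 96 × 0.08 = 7.68
Sum = 66.94
66.94 is ≥ 60 and < 67 → D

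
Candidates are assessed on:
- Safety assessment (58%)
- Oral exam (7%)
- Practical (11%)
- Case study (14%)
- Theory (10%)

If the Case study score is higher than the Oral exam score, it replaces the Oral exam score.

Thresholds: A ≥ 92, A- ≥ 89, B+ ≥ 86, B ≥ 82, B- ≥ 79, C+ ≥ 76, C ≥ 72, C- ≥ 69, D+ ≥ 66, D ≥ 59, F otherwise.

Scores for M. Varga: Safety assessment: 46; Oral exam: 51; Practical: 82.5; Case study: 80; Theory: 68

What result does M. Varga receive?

D

Case study (80) > Oral exam (51), so Oral exam counts as 80.
Weighted total:
  Safety assessment 46 × 0.58 = 26.68
  Oral exam 80 × 0.07 = 5.6
  Practical 82.5 × 0.11 = 9.075
  Case study 80 × 0.14 = 11.2
  Theory 68 × 0.1 = 6.8
Sum = 59.355
59.355 is ≥ 59 and < 66 → D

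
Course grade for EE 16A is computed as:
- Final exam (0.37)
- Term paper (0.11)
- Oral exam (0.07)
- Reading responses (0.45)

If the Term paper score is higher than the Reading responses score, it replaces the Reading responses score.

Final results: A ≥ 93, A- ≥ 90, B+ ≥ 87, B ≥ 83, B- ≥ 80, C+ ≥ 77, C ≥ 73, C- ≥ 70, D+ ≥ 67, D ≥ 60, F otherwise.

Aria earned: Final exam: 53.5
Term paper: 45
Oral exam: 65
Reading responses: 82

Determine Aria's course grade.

D

Term paper (45) ≤ Reading responses (82), so Reading responses stays at 82.
Weighted total:
  Final exam 53.5 × 0.37 = 19.795
  Term paper 45 × 0.11 = 4.95
  Oral exam 65 × 0.07 = 4.55
  Reading responses 82 × 0.45 = 36.9
Sum = 66.195
66.195 is ≥ 60 and < 67 → D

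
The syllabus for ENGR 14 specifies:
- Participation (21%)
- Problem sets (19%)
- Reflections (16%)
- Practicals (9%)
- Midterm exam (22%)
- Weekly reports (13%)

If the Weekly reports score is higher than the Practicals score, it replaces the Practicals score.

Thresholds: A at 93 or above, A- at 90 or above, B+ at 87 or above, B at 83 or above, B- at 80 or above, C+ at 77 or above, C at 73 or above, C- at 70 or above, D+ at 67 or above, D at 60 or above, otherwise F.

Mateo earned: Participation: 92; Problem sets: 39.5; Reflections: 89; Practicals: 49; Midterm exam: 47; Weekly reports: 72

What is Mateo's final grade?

D+

Weekly reports (72) > Practicals (49), so Practicals counts as 72.
Weighted total:
  Participation 92 × 0.21 = 19.32
  Problem sets 39.5 × 0.19 = 7.505
  Reflections 89 × 0.16 = 14.24
  Practicals 72 × 0.09 = 6.48
  Midterm exam 47 × 0.22 = 10.34
  Weekly reports 72 × 0.13 = 9.36
Sum = 67.245
67.245 is ≥ 67 and < 70 → D+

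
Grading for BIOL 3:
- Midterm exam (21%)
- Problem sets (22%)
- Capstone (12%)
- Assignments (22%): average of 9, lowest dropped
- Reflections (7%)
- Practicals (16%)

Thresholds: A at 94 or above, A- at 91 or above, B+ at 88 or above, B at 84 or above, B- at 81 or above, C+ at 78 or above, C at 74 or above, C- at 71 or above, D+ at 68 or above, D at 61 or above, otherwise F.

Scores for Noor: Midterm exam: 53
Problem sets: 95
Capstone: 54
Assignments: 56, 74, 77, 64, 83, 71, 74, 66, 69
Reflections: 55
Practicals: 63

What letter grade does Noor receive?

D+

Assignments: drop 56 → average of remaining 8 = 578/8 = 72.25
Weighted total:
  Midterm exam 53 × 0.21 = 11.13
  Problem sets 95 × 0.22 = 20.9
  Capstone 54 × 0.12 = 6.48
  Assignments 72.25 × 0.22 = 15.895
  Reflections 55 × 0.07 = 3.85
  Practicals 63 × 0.16 = 10.08
Sum = 68.335
68.335 is ≥ 68 and < 71 → D+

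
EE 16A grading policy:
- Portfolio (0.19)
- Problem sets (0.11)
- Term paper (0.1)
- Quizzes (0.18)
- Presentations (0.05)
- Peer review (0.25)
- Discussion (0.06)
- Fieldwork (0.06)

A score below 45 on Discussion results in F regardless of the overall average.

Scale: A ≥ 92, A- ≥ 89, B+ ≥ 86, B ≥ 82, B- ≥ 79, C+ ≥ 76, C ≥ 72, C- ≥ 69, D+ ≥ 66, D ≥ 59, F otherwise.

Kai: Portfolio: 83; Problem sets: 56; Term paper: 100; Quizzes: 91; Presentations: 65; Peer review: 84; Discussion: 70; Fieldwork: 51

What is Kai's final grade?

Discussion score 70 ≥ 45: minimum met.
Weighted total:
  Portfolio 83 × 0.19 = 15.77
  Problem sets 56 × 0.11 = 6.16
  Term paper 100 × 0.1 = 10
  Quizzes 91 × 0.18 = 16.38
  Presentations 65 × 0.05 = 3.25
  Peer review 84 × 0.25 = 21
  Discussion 70 × 0.06 = 4.2
  Fieldwork 51 × 0.06 = 3.06
Sum = 79.82
79.82 is ≥ 79 and < 82 → B-

B-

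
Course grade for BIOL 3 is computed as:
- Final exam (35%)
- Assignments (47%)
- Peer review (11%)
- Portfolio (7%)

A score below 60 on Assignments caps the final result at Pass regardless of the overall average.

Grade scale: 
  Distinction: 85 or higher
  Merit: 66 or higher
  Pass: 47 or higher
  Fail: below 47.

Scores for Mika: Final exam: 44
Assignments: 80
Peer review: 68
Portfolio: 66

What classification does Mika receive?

Assignments score 80 ≥ 60: minimum met.
Weighted total:
  Final exam 44 × 0.35 = 15.4
  Assignments 80 × 0.47 = 37.6
  Peer review 68 × 0.11 = 7.48
  Portfolio 66 × 0.07 = 4.62
Sum = 65.1
65.1 is ≥ 47 and < 66 → Pass

Pass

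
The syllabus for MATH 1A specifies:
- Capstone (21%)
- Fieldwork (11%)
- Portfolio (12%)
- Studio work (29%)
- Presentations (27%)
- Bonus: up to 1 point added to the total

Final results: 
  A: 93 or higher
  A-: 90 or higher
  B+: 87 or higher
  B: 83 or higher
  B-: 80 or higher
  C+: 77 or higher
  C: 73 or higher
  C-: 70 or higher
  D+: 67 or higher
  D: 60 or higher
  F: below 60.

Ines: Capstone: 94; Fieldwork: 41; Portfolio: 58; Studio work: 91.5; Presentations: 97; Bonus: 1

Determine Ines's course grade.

Weighted total:
  Capstone 94 × 0.21 = 19.74
  Fieldwork 41 × 0.11 = 4.51
  Portfolio 58 × 0.12 = 6.96
  Studio work 91.5 × 0.29 = 26.535
  Presentations 97 × 0.27 = 26.19
Sum = 83.935
Bonus: 83.935 + 1 = 84.935
84.935 is ≥ 83 and < 87 → B

B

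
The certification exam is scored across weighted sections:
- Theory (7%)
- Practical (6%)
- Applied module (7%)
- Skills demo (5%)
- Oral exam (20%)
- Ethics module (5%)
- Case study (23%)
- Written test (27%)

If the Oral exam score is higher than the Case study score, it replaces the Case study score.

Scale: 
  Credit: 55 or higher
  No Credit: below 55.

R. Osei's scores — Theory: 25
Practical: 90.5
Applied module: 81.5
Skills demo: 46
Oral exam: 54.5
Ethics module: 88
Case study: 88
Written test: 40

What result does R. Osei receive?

Oral exam (54.5) ≤ Case study (88), so Case study stays at 88.
Weighted total:
  Theory 25 × 0.07 = 1.75
  Practical 90.5 × 0.06 = 5.43
  Applied module 81.5 × 0.07 = 5.705
  Skills demo 46 × 0.05 = 2.3
  Oral exam 54.5 × 0.2 = 10.9
  Ethics module 88 × 0.05 = 4.4
  Case study 88 × 0.23 = 20.24
  Written test 40 × 0.27 = 10.8
Sum = 61.525
61.525 ≥ 55 → Credit

Credit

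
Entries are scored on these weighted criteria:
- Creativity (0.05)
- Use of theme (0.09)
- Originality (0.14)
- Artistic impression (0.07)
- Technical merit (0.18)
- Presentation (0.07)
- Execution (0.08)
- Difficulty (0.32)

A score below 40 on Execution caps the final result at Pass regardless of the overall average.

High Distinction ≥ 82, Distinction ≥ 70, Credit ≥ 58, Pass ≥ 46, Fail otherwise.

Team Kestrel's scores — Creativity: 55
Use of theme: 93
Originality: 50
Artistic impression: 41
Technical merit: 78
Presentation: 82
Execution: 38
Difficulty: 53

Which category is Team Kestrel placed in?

Pass

Execution score 38 < 40: minimum not met.
Weighted total:
  Creativity 55 × 0.05 = 2.75
  Use of theme 93 × 0.09 = 8.37
  Originality 50 × 0.14 = 7
  Artistic impression 41 × 0.07 = 2.87
  Technical merit 78 × 0.18 = 14.04
  Presentation 82 × 0.07 = 5.74
  Execution 38 × 0.08 = 3.04
  Difficulty 53 × 0.32 = 16.96
Sum = 60.77
60.77 would be Credit; cap at Pass applies → Pass.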